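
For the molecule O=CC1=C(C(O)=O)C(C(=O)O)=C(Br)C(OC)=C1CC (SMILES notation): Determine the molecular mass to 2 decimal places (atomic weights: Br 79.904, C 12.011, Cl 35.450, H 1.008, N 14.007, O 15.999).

331.12 g/mol

First, the molecular formula is C12H11BrO6 (counting implicit H from valence).
  Br: 1 × 79.904 = 79.904
  C: 12 × 12.011 = 144.132
  H: 11 × 1.008 = 11.088
  O: 6 × 15.999 = 95.994
Sum: 1×79.904 + 12×12.011 + 11×1.008 + 6×15.999 = 331.118 → 331.12 g/mol.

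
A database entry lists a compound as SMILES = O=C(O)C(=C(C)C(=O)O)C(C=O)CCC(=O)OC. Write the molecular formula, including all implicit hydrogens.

Walk through each heavy atom and fill implicit hydrogens from standard valence (C 4, N 3, O 2, S 2, halogen 1):
  atom 1: O, bond orders sum to 2 (valence 2) → 0 H
  atom 2: C, bond orders sum to 4 (valence 4) → 0 H
  atom 3: O, bond orders sum to 1 (valence 2) → 1 H
  atom 4: C, bond orders sum to 4 (valence 4) → 0 H
  atom 5: C, bond orders sum to 4 (valence 4) → 0 H
  atom 6: C, bond orders sum to 1 (valence 4) → 3 H
  atom 7: C, bond orders sum to 4 (valence 4) → 0 H
  atom 8: O, bond orders sum to 2 (valence 2) → 0 H
  atom 9: O, bond orders sum to 1 (valence 2) → 1 H
  atom 10: C, bond orders sum to 3 (valence 4) → 1 H
  atom 11: C, bond orders sum to 3 (valence 4) → 1 H
  atom 12: O, bond orders sum to 2 (valence 2) → 0 H
  atom 13: C, bond orders sum to 2 (valence 4) → 2 H
  atom 14: C, bond orders sum to 2 (valence 4) → 2 H
  atom 15: C, bond orders sum to 4 (valence 4) → 0 H
  atom 16: O, bond orders sum to 2 (valence 2) → 0 H
  atom 17: O, bond orders sum to 2 (valence 2) → 0 H
  atom 18: C, bond orders sum to 1 (valence 4) → 3 H
Totals → C:11, H:14, O:7.
In Hill order: C11H14O7.

C11H14O7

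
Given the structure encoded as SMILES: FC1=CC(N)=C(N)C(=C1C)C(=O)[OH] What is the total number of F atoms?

1

Scan the SMILES for F atoms (remember two-letter symbols like Cl and Br are single atoms).
Fluorine count: 1.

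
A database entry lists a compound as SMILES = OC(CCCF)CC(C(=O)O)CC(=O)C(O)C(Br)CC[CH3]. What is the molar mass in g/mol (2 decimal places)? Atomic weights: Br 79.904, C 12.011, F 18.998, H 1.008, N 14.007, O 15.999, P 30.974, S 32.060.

First, the molecular formula is C14H24BrFO5 (counting implicit H from valence).
  Br: 1 × 79.904 = 79.904
  C: 14 × 12.011 = 168.154
  F: 1 × 18.998 = 18.998
  H: 24 × 1.008 = 24.192
  O: 5 × 15.999 = 79.995
Sum: 1×79.904 + 14×12.011 + 1×18.998 + 24×1.008 + 5×15.999 = 371.243 → 371.24 g/mol.

371.24 g/mol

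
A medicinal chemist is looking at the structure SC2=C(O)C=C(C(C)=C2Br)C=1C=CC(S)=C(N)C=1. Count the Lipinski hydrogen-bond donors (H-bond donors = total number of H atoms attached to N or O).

3

Donors: find every N or O and count the H atoms it carries.
  atom 4 (O): bond orders sum to 1 → 1 H
  atom 17 (N): bond orders sum to 1 → 2 H
Lipinski HBD = 3.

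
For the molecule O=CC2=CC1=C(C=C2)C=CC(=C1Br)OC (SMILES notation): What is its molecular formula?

C12H9BrO2

Walk through each heavy atom and fill implicit hydrogens from standard valence (C 4, N 3, O 2, S 2, halogen 1):
  atom 1: O, bond orders sum to 2 (valence 2) → 0 H
  atom 2: C, bond orders sum to 3 (valence 4) → 1 H
  atom 3: C, bond orders sum to 4 (valence 4) → 0 H
  atom 4: C, bond orders sum to 3 (valence 4) → 1 H
  atom 5: C, bond orders sum to 4 (valence 4) → 0 H
  atom 6: C, bond orders sum to 4 (valence 4) → 0 H
  atom 7: C, bond orders sum to 3 (valence 4) → 1 H
  atom 8: C, bond orders sum to 3 (valence 4) → 1 H
  atom 9: C, bond orders sum to 3 (valence 4) → 1 H
  atom 10: C, bond orders sum to 3 (valence 4) → 1 H
  atom 11: C, bond orders sum to 4 (valence 4) → 0 H
  atom 12: C, bond orders sum to 4 (valence 4) → 0 H
  atom 13: Br (halogen, monovalent) → 0 H
  atom 14: O, bond orders sum to 2 (valence 2) → 0 H
  atom 15: C, bond orders sum to 1 (valence 4) → 3 H
Totals → C:12, H:9, Br:1, O:2.
In Hill order: C12H9BrO2.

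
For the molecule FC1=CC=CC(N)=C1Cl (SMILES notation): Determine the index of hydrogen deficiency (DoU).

Degree of unsaturation = (number of rings) + (number of π bonds).
Ring closures in the SMILES: 1.
π bonds: 3 double bonds (each 1 DoU) → 3 DoU from unsaturation.
Total DoU = 1 + 3 = 4.

4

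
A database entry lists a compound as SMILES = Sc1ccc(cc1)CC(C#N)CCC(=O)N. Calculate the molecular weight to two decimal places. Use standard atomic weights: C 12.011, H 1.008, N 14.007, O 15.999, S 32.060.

234.32 g/mol

First, the molecular formula is C12H14N2OS (counting implicit H from valence).
  C: 12 × 12.011 = 144.132
  H: 14 × 1.008 = 14.112
  N: 2 × 14.007 = 28.014
  O: 1 × 15.999 = 15.999
  S: 1 × 32.060 = 32.060
Sum: 12×12.011 + 14×1.008 + 2×14.007 + 1×15.999 + 1×32.060 = 234.317 → 234.32 g/mol.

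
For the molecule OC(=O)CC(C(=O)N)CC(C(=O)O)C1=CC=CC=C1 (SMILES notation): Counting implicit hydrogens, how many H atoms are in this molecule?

Walk through each heavy atom and fill implicit hydrogens from standard valence (C 4, N 3, O 2, S 2, halogen 1):
  atom 1: O, bond orders sum to 1 (valence 2) → 1 H
  atom 2: C, bond orders sum to 4 (valence 4) → 0 H
  atom 3: O, bond orders sum to 2 (valence 2) → 0 H
  atom 4: C, bond orders sum to 2 (valence 4) → 2 H
  atom 5: C, bond orders sum to 3 (valence 4) → 1 H
  atom 6: C, bond orders sum to 4 (valence 4) → 0 H
  atom 7: O, bond orders sum to 2 (valence 2) → 0 H
  atom 8: N, bond orders sum to 1 (valence 3) → 2 H
  atom 9: C, bond orders sum to 2 (valence 4) → 2 H
  atom 10: C, bond orders sum to 3 (valence 4) → 1 H
  atom 11: C, bond orders sum to 4 (valence 4) → 0 H
  atom 12: O, bond orders sum to 2 (valence 2) → 0 H
  atom 13: O, bond orders sum to 1 (valence 2) → 1 H
  atom 14: C, bond orders sum to 4 (valence 4) → 0 H
  atom 15: C, bond orders sum to 3 (valence 4) → 1 H
  atom 16: C, bond orders sum to 3 (valence 4) → 1 H
  atom 17: C, bond orders sum to 3 (valence 4) → 1 H
  atom 18: C, bond orders sum to 3 (valence 4) → 1 H
  atom 19: C, bond orders sum to 3 (valence 4) → 1 H
Total hydrogens: 15.

15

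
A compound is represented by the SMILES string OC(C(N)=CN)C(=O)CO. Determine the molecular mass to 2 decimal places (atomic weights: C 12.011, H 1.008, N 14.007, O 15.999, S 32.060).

146.15 g/mol

First, the molecular formula is C5H10N2O3 (counting implicit H from valence).
  C: 5 × 12.011 = 60.055
  H: 10 × 1.008 = 10.080
  N: 2 × 14.007 = 28.014
  O: 3 × 15.999 = 47.997
Sum: 5×12.011 + 10×1.008 + 2×14.007 + 3×15.999 = 146.146 → 146.15 g/mol.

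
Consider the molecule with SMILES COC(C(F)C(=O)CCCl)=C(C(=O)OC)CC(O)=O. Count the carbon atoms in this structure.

11

Count every carbon token in the SMILES (each C, including those in ring-closure positions and inside branches).
Carbon count: 11.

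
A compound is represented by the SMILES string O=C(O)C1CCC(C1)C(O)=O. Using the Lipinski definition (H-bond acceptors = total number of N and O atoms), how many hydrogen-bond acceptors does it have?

N atoms: 0; O atoms: 4.
Lipinski HBA = 0 + 4 = 4.

4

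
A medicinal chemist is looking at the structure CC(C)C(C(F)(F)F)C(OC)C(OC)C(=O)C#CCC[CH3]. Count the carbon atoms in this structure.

15

Count every carbon token in the SMILES (each C, including those in ring-closure positions and inside branches).
Carbon count: 15.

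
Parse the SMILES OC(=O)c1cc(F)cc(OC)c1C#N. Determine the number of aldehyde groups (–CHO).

0

Scan the SMILES for the aldehyde motif — none present.
Groups that are present: 1 carboxylic acid, 1 ether, 1 nitrile.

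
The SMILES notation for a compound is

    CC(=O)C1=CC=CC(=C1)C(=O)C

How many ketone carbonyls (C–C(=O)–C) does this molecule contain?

2

The ketone motif appears at heavy-atom positions 2, 10 in the SMILES.
Ketone count: 2.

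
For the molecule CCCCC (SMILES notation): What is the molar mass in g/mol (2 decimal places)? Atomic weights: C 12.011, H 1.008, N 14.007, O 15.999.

First, the molecular formula is C5H12 (counting implicit H from valence).
  C: 5 × 12.011 = 60.055
  H: 12 × 1.008 = 12.096
Sum: 5×12.011 + 12×1.008 = 72.151 → 72.15 g/mol.

72.15 g/mol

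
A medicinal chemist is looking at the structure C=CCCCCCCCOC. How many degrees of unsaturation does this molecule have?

Degree of unsaturation = (number of rings) + (number of π bonds).
Ring closures in the SMILES: 0.
π bonds: 1 double bond (each 1 DoU) → 1 DoU from unsaturation.
Total DoU = 0 + 1 = 1.

1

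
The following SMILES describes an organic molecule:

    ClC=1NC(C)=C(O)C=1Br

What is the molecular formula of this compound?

Walk through each heavy atom and fill implicit hydrogens from standard valence (C 4, N 3, O 2, S 2, halogen 1):
  atom 1: Cl (halogen, monovalent) → 0 H
  atom 2: C, bond orders sum to 4 (valence 4) → 0 H
  atom 3: N, bond orders sum to 2 (valence 3) → 1 H
  atom 4: C, bond orders sum to 4 (valence 4) → 0 H
  atom 5: C, bond orders sum to 1 (valence 4) → 3 H
  atom 6: C, bond orders sum to 4 (valence 4) → 0 H
  atom 7: O, bond orders sum to 1 (valence 2) → 1 H
  atom 8: C, bond orders sum to 4 (valence 4) → 0 H
  atom 9: Br (halogen, monovalent) → 0 H
Totals → C:5, H:5, Br:1, Cl:1, N:1, O:1.
In Hill order: C5H5BrClNO.

C5H5BrClNO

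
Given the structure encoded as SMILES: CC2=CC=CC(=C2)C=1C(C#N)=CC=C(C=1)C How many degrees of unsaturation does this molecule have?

Degree of unsaturation = (number of rings) + (number of π bonds).
Ring closures in the SMILES: 2.
π bonds: 6 double bonds (each 1 DoU), 1 triple bond (each 2 DoU) → 8 DoU from unsaturation.
Total DoU = 2 + 8 = 10.

10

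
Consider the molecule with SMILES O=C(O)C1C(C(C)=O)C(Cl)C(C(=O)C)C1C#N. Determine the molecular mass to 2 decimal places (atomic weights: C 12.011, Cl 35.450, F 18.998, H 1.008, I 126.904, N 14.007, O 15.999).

First, the molecular formula is C11H12ClNO4 (counting implicit H from valence).
  C: 11 × 12.011 = 132.121
  Cl: 1 × 35.450 = 35.450
  H: 12 × 1.008 = 12.096
  N: 1 × 14.007 = 14.007
  O: 4 × 15.999 = 63.996
Sum: 11×12.011 + 1×35.450 + 12×1.008 + 1×14.007 + 4×15.999 = 257.670 → 257.67 g/mol.

257.67 g/mol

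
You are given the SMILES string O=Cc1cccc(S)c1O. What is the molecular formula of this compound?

Walk through each heavy atom and fill implicit hydrogens from standard valence (C 4, N 3, O 2, S 2, halogen 1); for lowercase aromatic atoms, an aromatic c carries 1 H when it has two neighbours and 0 H with three, and aromatic n carries 0 H:
  atom 1: O, bond orders sum to 2 (valence 2) → 0 H
  atom 2: C, bond orders sum to 3 (valence 4) → 1 H
  atom 3: aromatic c, 3 neighbours → 0 H
  atom 4: aromatic c, 2 neighbours → 1 H
  atom 5: aromatic c, 2 neighbours → 1 H
  atom 6: aromatic c, 2 neighbours → 1 H
  atom 7: aromatic c, 3 neighbours → 0 H
  atom 8: S, bond orders sum to 1 (valence 2) → 1 H
  atom 9: aromatic c, 3 neighbours → 0 H
  atom 10: O, bond orders sum to 1 (valence 2) → 1 H
Totals → C:7, H:6, O:2, S:1.
In Hill order: C7H6O2S.

C7H6O2S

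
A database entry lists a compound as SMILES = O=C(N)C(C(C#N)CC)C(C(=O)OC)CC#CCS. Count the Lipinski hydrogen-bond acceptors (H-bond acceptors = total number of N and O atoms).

5

N atoms: 2; O atoms: 3.
Lipinski HBA = 2 + 3 = 5.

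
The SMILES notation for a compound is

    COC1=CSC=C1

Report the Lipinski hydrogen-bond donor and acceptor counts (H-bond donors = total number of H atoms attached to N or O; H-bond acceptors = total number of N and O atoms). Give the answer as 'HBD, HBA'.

0, 1

Donors: find every N or O and count the H atoms it carries.
  atom 2 (O): bond orders sum to 2 → 0 H
Lipinski HBD = 0.
Acceptors: N atoms = 0, O atoms = 1 → HBA = 1.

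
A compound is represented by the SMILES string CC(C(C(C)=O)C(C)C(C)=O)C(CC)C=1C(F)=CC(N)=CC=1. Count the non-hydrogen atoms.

22

Every atom symbol written in the SMILES (organic subset) is one heavy atom; implicit H are not written.
Heavy atoms by element → C:18, F:1, N:1, O:2.
Total: 22.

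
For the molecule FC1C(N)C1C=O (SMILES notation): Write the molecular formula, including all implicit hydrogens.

Walk through each heavy atom and fill implicit hydrogens from standard valence (C 4, N 3, O 2, S 2, halogen 1):
  atom 1: F (halogen, monovalent) → 0 H
  atom 2: C, bond orders sum to 3 (valence 4) → 1 H
  atom 3: C, bond orders sum to 3 (valence 4) → 1 H
  atom 4: N, bond orders sum to 1 (valence 3) → 2 H
  atom 5: C, bond orders sum to 3 (valence 4) → 1 H
  atom 6: C, bond orders sum to 3 (valence 4) → 1 H
  atom 7: O, bond orders sum to 2 (valence 2) → 0 H
Totals → C:4, H:6, F:1, N:1, O:1.

C4H6FNO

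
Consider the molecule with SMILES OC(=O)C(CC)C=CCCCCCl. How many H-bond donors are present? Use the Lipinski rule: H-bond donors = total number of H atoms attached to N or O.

1

Donors: find every N or O and count the H atoms it carries.
  atom 1 (O): bond orders sum to 1 → 1 H
  atom 3 (O): bond orders sum to 2 → 0 H
Lipinski HBD = 1.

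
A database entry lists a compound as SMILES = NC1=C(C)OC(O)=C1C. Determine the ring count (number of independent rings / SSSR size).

In SMILES, each pair of matching ring-closure digits denotes one ring-closing bond; the number of such bonds equals the number of independent rings.
Ring-closure bonds here: 1.

1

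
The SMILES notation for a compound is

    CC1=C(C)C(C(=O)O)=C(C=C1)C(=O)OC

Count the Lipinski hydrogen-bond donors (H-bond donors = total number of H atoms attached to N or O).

1

Donors: find every N or O and count the H atoms it carries.
  atom 7 (O): bond orders sum to 2 → 0 H
  atom 8 (O): bond orders sum to 1 → 1 H
  atom 13 (O): bond orders sum to 2 → 0 H
  atom 14 (O): bond orders sum to 2 → 0 H
Lipinski HBD = 1.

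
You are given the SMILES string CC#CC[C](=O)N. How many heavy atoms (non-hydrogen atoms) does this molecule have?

7

Every atom symbol written in the SMILES (organic subset) is one heavy atom; implicit H are not written.
Heavy atoms by element → C:5, N:1, O:1.
Total: 7.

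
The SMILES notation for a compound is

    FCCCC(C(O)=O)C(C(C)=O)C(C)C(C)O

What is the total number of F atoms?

1

Scan the SMILES for F atoms (remember two-letter symbols like Cl and Br are single atoms).
Fluorine count: 1.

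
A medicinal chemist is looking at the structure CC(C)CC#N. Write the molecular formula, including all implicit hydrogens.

C5H9N

Walk through each heavy atom and fill implicit hydrogens from standard valence (C 4, N 3, O 2, S 2, halogen 1):
  atom 1: C, bond orders sum to 1 (valence 4) → 3 H
  atom 2: C, bond orders sum to 3 (valence 4) → 1 H
  atom 3: C, bond orders sum to 1 (valence 4) → 3 H
  atom 4: C, bond orders sum to 2 (valence 4) → 2 H
  atom 5: C, bond orders sum to 4 (valence 4) → 0 H
  atom 6: N, bond orders sum to 3 (valence 3) → 0 H
Totals → C:5, H:9, N:1.
In Hill order: C5H9N.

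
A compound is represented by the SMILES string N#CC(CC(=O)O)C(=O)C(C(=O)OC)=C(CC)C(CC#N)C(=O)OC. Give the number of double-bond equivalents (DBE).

Degree of unsaturation = (number of rings) + (number of π bonds).
Ring closures in the SMILES: 0.
π bonds: 5 double bonds (each 1 DoU), 2 triple bonds (each 2 DoU) → 9 DoU from unsaturation.
Total DoU = 0 + 9 = 9.

9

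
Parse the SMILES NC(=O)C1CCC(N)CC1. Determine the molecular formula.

Walk through each heavy atom and fill implicit hydrogens from standard valence (C 4, N 3, O 2, S 2, halogen 1):
  atom 1: N, bond orders sum to 1 (valence 3) → 2 H
  atom 2: C, bond orders sum to 4 (valence 4) → 0 H
  atom 3: O, bond orders sum to 2 (valence 2) → 0 H
  atom 4: C, bond orders sum to 3 (valence 4) → 1 H
  atom 5: C, bond orders sum to 2 (valence 4) → 2 H
  atom 6: C, bond orders sum to 2 (valence 4) → 2 H
  atom 7: C, bond orders sum to 3 (valence 4) → 1 H
  atom 8: N, bond orders sum to 1 (valence 3) → 2 H
  atom 9: C, bond orders sum to 2 (valence 4) → 2 H
  atom 10: C, bond orders sum to 2 (valence 4) → 2 H
Totals → C:7, H:14, N:2, O:1.

C7H14N2O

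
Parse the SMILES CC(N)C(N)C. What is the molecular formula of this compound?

C4H12N2

Walk through each heavy atom and fill implicit hydrogens from standard valence (C 4, N 3, O 2, S 2, halogen 1):
  atom 1: C, bond orders sum to 1 (valence 4) → 3 H
  atom 2: C, bond orders sum to 3 (valence 4) → 1 H
  atom 3: N, bond orders sum to 1 (valence 3) → 2 H
  atom 4: C, bond orders sum to 3 (valence 4) → 1 H
  atom 5: N, bond orders sum to 1 (valence 3) → 2 H
  atom 6: C, bond orders sum to 1 (valence 4) → 3 H
Totals → C:4, H:12, N:2.
In Hill order: C4H12N2.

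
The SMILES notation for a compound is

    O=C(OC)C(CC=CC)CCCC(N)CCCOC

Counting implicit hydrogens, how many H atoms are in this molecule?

29

Walk through each heavy atom and fill implicit hydrogens from standard valence (C 4, N 3, O 2, S 2, halogen 1):
  atom 1: O, bond orders sum to 2 (valence 2) → 0 H
  atom 2: C, bond orders sum to 4 (valence 4) → 0 H
  atom 3: O, bond orders sum to 2 (valence 2) → 0 H
  atom 4: C, bond orders sum to 1 (valence 4) → 3 H
  atom 5: C, bond orders sum to 3 (valence 4) → 1 H
  atom 6: C, bond orders sum to 2 (valence 4) → 2 H
  atom 7: C, bond orders sum to 3 (valence 4) → 1 H
  atom 8: C, bond orders sum to 3 (valence 4) → 1 H
  atom 9: C, bond orders sum to 1 (valence 4) → 3 H
  atom 10: C, bond orders sum to 2 (valence 4) → 2 H
  atom 11: C, bond orders sum to 2 (valence 4) → 2 H
  atom 12: C, bond orders sum to 2 (valence 4) → 2 H
  atom 13: C, bond orders sum to 3 (valence 4) → 1 H
  atom 14: N, bond orders sum to 1 (valence 3) → 2 H
  atom 15: C, bond orders sum to 2 (valence 4) → 2 H
  atom 16: C, bond orders sum to 2 (valence 4) → 2 H
  atom 17: C, bond orders sum to 2 (valence 4) → 2 H
  atom 18: O, bond orders sum to 2 (valence 2) → 0 H
  atom 19: C, bond orders sum to 1 (valence 4) → 3 H
Total hydrogens: 29.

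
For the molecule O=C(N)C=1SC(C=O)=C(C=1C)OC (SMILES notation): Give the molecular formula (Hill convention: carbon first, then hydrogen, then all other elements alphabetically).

C8H9NO3S

Walk through each heavy atom and fill implicit hydrogens from standard valence (C 4, N 3, O 2, S 2, halogen 1):
  atom 1: O, bond orders sum to 2 (valence 2) → 0 H
  atom 2: C, bond orders sum to 4 (valence 4) → 0 H
  atom 3: N, bond orders sum to 1 (valence 3) → 2 H
  atom 4: C, bond orders sum to 4 (valence 4) → 0 H
  atom 5: S, bond orders sum to 2 (valence 2) → 0 H
  atom 6: C, bond orders sum to 4 (valence 4) → 0 H
  atom 7: C, bond orders sum to 3 (valence 4) → 1 H
  atom 8: O, bond orders sum to 2 (valence 2) → 0 H
  atom 9: C, bond orders sum to 4 (valence 4) → 0 H
  atom 10: C, bond orders sum to 4 (valence 4) → 0 H
  atom 11: C, bond orders sum to 1 (valence 4) → 3 H
  atom 12: O, bond orders sum to 2 (valence 2) → 0 H
  atom 13: C, bond orders sum to 1 (valence 4) → 3 H
Totals → C:8, H:9, N:1, O:3, S:1.
In Hill order: C8H9NO3S.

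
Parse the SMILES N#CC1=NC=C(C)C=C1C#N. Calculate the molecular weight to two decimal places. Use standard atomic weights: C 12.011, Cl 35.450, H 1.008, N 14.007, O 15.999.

143.15 g/mol

First, the molecular formula is C8H5N3 (counting implicit H from valence).
  C: 8 × 12.011 = 96.088
  H: 5 × 1.008 = 5.040
  N: 3 × 14.007 = 42.021
Sum: 8×12.011 + 5×1.008 + 3×14.007 = 143.149 → 143.15 g/mol.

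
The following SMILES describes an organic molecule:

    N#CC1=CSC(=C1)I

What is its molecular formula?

C5H2INS

Walk through each heavy atom and fill implicit hydrogens from standard valence (C 4, N 3, O 2, S 2, halogen 1):
  atom 1: N, bond orders sum to 3 (valence 3) → 0 H
  atom 2: C, bond orders sum to 4 (valence 4) → 0 H
  atom 3: C, bond orders sum to 4 (valence 4) → 0 H
  atom 4: C, bond orders sum to 3 (valence 4) → 1 H
  atom 5: S, bond orders sum to 2 (valence 2) → 0 H
  atom 6: C, bond orders sum to 4 (valence 4) → 0 H
  atom 7: C, bond orders sum to 3 (valence 4) → 1 H
  atom 8: I (halogen, monovalent) → 0 H
Totals → C:5, H:2, I:1, N:1, S:1.
In Hill order: C5H2INS.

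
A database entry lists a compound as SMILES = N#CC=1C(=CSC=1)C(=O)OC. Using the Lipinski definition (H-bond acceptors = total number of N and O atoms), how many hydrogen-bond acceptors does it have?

N atoms: 1; O atoms: 2.
Lipinski HBA = 1 + 2 = 3.

3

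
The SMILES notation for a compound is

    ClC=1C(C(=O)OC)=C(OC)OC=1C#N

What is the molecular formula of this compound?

Walk through each heavy atom and fill implicit hydrogens from standard valence (C 4, N 3, O 2, S 2, halogen 1):
  atom 1: Cl (halogen, monovalent) → 0 H
  atom 2: C, bond orders sum to 4 (valence 4) → 0 H
  atom 3: C, bond orders sum to 4 (valence 4) → 0 H
  atom 4: C, bond orders sum to 4 (valence 4) → 0 H
  atom 5: O, bond orders sum to 2 (valence 2) → 0 H
  atom 6: O, bond orders sum to 2 (valence 2) → 0 H
  atom 7: C, bond orders sum to 1 (valence 4) → 3 H
  atom 8: C, bond orders sum to 4 (valence 4) → 0 H
  atom 9: O, bond orders sum to 2 (valence 2) → 0 H
  atom 10: C, bond orders sum to 1 (valence 4) → 3 H
  atom 11: O, bond orders sum to 2 (valence 2) → 0 H
  atom 12: C, bond orders sum to 4 (valence 4) → 0 H
  atom 13: C, bond orders sum to 4 (valence 4) → 0 H
  atom 14: N, bond orders sum to 3 (valence 3) → 0 H
Totals → C:8, H:6, Cl:1, N:1, O:4.
In Hill order: C8H6ClNO4.

C8H6ClNO4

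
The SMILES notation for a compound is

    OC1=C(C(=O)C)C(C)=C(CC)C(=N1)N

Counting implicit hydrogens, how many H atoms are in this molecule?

Walk through each heavy atom and fill implicit hydrogens from standard valence (C 4, N 3, O 2, S 2, halogen 1):
  atom 1: O, bond orders sum to 1 (valence 2) → 1 H
  atom 2: C, bond orders sum to 4 (valence 4) → 0 H
  atom 3: C, bond orders sum to 4 (valence 4) → 0 H
  atom 4: C, bond orders sum to 4 (valence 4) → 0 H
  atom 5: O, bond orders sum to 2 (valence 2) → 0 H
  atom 6: C, bond orders sum to 1 (valence 4) → 3 H
  atom 7: C, bond orders sum to 4 (valence 4) → 0 H
  atom 8: C, bond orders sum to 1 (valence 4) → 3 H
  atom 9: C, bond orders sum to 4 (valence 4) → 0 H
  atom 10: C, bond orders sum to 2 (valence 4) → 2 H
  atom 11: C, bond orders sum to 1 (valence 4) → 3 H
  atom 12: C, bond orders sum to 4 (valence 4) → 0 H
  atom 13: N, bond orders sum to 3 (valence 3) → 0 H
  atom 14: N, bond orders sum to 1 (valence 3) → 2 H
Total hydrogens: 14.

14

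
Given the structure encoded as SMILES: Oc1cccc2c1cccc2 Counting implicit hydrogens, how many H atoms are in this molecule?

8

Walk through each heavy atom and fill implicit hydrogens from standard valence (C 4, N 3, O 2, S 2, halogen 1); for lowercase aromatic atoms, an aromatic c carries 1 H when it has two neighbours and 0 H with three, and aromatic n carries 0 H:
  atom 1: O, bond orders sum to 1 (valence 2) → 1 H
  atom 2: aromatic c, 3 neighbours → 0 H
  atom 3: aromatic c, 2 neighbours → 1 H
  atom 4: aromatic c, 2 neighbours → 1 H
  atom 5: aromatic c, 2 neighbours → 1 H
  atom 6: aromatic c, 3 neighbours → 0 H
  atom 7: aromatic c, 3 neighbours → 0 H
  atom 8: aromatic c, 2 neighbours → 1 H
  atom 9: aromatic c, 2 neighbours → 1 H
  atom 10: aromatic c, 2 neighbours → 1 H
  atom 11: aromatic c, 2 neighbours → 1 H
Total hydrogens: 8.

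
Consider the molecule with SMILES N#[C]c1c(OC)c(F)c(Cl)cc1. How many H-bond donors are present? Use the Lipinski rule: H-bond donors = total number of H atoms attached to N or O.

0

Donors: find every N or O and count the H atoms it carries.
  atom 1 (N): bond orders sum to 3 → 0 H
  atom 5 (O): bond orders sum to 2 → 0 H
Lipinski HBD = 0.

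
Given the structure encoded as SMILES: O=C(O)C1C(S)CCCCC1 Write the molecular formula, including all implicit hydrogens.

Walk through each heavy atom and fill implicit hydrogens from standard valence (C 4, N 3, O 2, S 2, halogen 1):
  atom 1: O, bond orders sum to 2 (valence 2) → 0 H
  atom 2: C, bond orders sum to 4 (valence 4) → 0 H
  atom 3: O, bond orders sum to 1 (valence 2) → 1 H
  atom 4: C, bond orders sum to 3 (valence 4) → 1 H
  atom 5: C, bond orders sum to 3 (valence 4) → 1 H
  atom 6: S, bond orders sum to 1 (valence 2) → 1 H
  atom 7: C, bond orders sum to 2 (valence 4) → 2 H
  atom 8: C, bond orders sum to 2 (valence 4) → 2 H
  atom 9: C, bond orders sum to 2 (valence 4) → 2 H
  atom 10: C, bond orders sum to 2 (valence 4) → 2 H
  atom 11: C, bond orders sum to 2 (valence 4) → 2 H
Totals → C:8, H:14, O:2, S:1.

C8H14O2S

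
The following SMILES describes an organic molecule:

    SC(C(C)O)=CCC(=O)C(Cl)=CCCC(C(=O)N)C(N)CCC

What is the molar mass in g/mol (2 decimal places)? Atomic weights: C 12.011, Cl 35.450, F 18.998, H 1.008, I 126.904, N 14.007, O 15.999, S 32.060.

First, the molecular formula is C16H27ClN2O3S (counting implicit H from valence).
  C: 16 × 12.011 = 192.176
  Cl: 1 × 35.450 = 35.450
  H: 27 × 1.008 = 27.216
  N: 2 × 14.007 = 28.014
  O: 3 × 15.999 = 47.997
  S: 1 × 32.060 = 32.060
Sum: 16×12.011 + 1×35.450 + 27×1.008 + 2×14.007 + 3×15.999 + 1×32.060 = 362.913 → 362.91 g/mol.

362.91 g/mol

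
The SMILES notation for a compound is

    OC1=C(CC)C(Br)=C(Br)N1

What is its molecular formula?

C6H7Br2NO

Walk through each heavy atom and fill implicit hydrogens from standard valence (C 4, N 3, O 2, S 2, halogen 1):
  atom 1: O, bond orders sum to 1 (valence 2) → 1 H
  atom 2: C, bond orders sum to 4 (valence 4) → 0 H
  atom 3: C, bond orders sum to 4 (valence 4) → 0 H
  atom 4: C, bond orders sum to 2 (valence 4) → 2 H
  atom 5: C, bond orders sum to 1 (valence 4) → 3 H
  atom 6: C, bond orders sum to 4 (valence 4) → 0 H
  atom 7: Br (halogen, monovalent) → 0 H
  atom 8: C, bond orders sum to 4 (valence 4) → 0 H
  atom 9: Br (halogen, monovalent) → 0 H
  atom 10: N, bond orders sum to 2 (valence 3) → 1 H
Totals → C:6, H:7, Br:2, N:1, O:1.
In Hill order: C6H7Br2NO.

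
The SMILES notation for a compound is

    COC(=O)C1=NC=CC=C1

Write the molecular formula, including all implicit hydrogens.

Walk through each heavy atom and fill implicit hydrogens from standard valence (C 4, N 3, O 2, S 2, halogen 1):
  atom 1: C, bond orders sum to 1 (valence 4) → 3 H
  atom 2: O, bond orders sum to 2 (valence 2) → 0 H
  atom 3: C, bond orders sum to 4 (valence 4) → 0 H
  atom 4: O, bond orders sum to 2 (valence 2) → 0 H
  atom 5: C, bond orders sum to 4 (valence 4) → 0 H
  atom 6: N, bond orders sum to 3 (valence 3) → 0 H
  atom 7: C, bond orders sum to 3 (valence 4) → 1 H
  atom 8: C, bond orders sum to 3 (valence 4) → 1 H
  atom 9: C, bond orders sum to 3 (valence 4) → 1 H
  atom 10: C, bond orders sum to 3 (valence 4) → 1 H
Totals → C:7, H:7, N:1, O:2.

C7H7NO2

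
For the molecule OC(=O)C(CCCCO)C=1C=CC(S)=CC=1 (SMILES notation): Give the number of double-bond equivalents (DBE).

5

Degree of unsaturation = (number of rings) + (number of π bonds).
Ring closures in the SMILES: 1.
π bonds: 4 double bonds (each 1 DoU) → 4 DoU from unsaturation.
Total DoU = 1 + 4 = 5.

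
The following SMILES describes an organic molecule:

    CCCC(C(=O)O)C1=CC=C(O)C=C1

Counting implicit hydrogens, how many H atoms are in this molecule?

Walk through each heavy atom and fill implicit hydrogens from standard valence (C 4, N 3, O 2, S 2, halogen 1):
  atom 1: C, bond orders sum to 1 (valence 4) → 3 H
  atom 2: C, bond orders sum to 2 (valence 4) → 2 H
  atom 3: C, bond orders sum to 2 (valence 4) → 2 H
  atom 4: C, bond orders sum to 3 (valence 4) → 1 H
  atom 5: C, bond orders sum to 4 (valence 4) → 0 H
  atom 6: O, bond orders sum to 2 (valence 2) → 0 H
  atom 7: O, bond orders sum to 1 (valence 2) → 1 H
  atom 8: C, bond orders sum to 4 (valence 4) → 0 H
  atom 9: C, bond orders sum to 3 (valence 4) → 1 H
  atom 10: C, bond orders sum to 3 (valence 4) → 1 H
  atom 11: C, bond orders sum to 4 (valence 4) → 0 H
  atom 12: O, bond orders sum to 1 (valence 2) → 1 H
  atom 13: C, bond orders sum to 3 (valence 4) → 1 H
  atom 14: C, bond orders sum to 3 (valence 4) → 1 H
Total hydrogens: 14.

14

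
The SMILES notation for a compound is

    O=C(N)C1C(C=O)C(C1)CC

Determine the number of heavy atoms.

11

Every atom symbol written in the SMILES (organic subset) is one heavy atom; implicit H are not written.
Heavy atoms by element → C:8, N:1, O:2.
Total: 11.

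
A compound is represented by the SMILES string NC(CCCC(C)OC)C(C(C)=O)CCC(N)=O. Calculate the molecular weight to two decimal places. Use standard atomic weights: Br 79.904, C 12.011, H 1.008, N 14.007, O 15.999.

258.36 g/mol

First, the molecular formula is C13H26N2O3 (counting implicit H from valence).
  C: 13 × 12.011 = 156.143
  H: 26 × 1.008 = 26.208
  N: 2 × 14.007 = 28.014
  O: 3 × 15.999 = 47.997
Sum: 13×12.011 + 26×1.008 + 2×14.007 + 3×15.999 = 258.362 → 258.36 g/mol.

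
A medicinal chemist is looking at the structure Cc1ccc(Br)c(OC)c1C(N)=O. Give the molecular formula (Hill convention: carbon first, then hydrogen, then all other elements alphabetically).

Walk through each heavy atom and fill implicit hydrogens from standard valence (C 4, N 3, O 2, S 2, halogen 1); for lowercase aromatic atoms, an aromatic c carries 1 H when it has two neighbours and 0 H with three, and aromatic n carries 0 H:
  atom 1: C, bond orders sum to 1 (valence 4) → 3 H
  atom 2: aromatic c, 3 neighbours → 0 H
  atom 3: aromatic c, 2 neighbours → 1 H
  atom 4: aromatic c, 2 neighbours → 1 H
  atom 5: aromatic c, 3 neighbours → 0 H
  atom 6: Br (halogen, monovalent) → 0 H
  atom 7: aromatic c, 3 neighbours → 0 H
  atom 8: O, bond orders sum to 2 (valence 2) → 0 H
  atom 9: C, bond orders sum to 1 (valence 4) → 3 H
  atom 10: aromatic c, 3 neighbours → 0 H
  atom 11: C, bond orders sum to 4 (valence 4) → 0 H
  atom 12: N, bond orders sum to 1 (valence 3) → 2 H
  atom 13: O, bond orders sum to 2 (valence 2) → 0 H
Totals → C:9, H:10, Br:1, N:1, O:2.

C9H10BrNO2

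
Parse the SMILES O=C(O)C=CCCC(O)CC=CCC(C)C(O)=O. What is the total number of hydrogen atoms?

20

Walk through each heavy atom and fill implicit hydrogens from standard valence (C 4, N 3, O 2, S 2, halogen 1):
  atom 1: O, bond orders sum to 2 (valence 2) → 0 H
  atom 2: C, bond orders sum to 4 (valence 4) → 0 H
  atom 3: O, bond orders sum to 1 (valence 2) → 1 H
  atom 4: C, bond orders sum to 3 (valence 4) → 1 H
  atom 5: C, bond orders sum to 3 (valence 4) → 1 H
  atom 6: C, bond orders sum to 2 (valence 4) → 2 H
  atom 7: C, bond orders sum to 2 (valence 4) → 2 H
  atom 8: C, bond orders sum to 3 (valence 4) → 1 H
  atom 9: O, bond orders sum to 1 (valence 2) → 1 H
  atom 10: C, bond orders sum to 2 (valence 4) → 2 H
  atom 11: C, bond orders sum to 3 (valence 4) → 1 H
  atom 12: C, bond orders sum to 3 (valence 4) → 1 H
  atom 13: C, bond orders sum to 2 (valence 4) → 2 H
  atom 14: C, bond orders sum to 3 (valence 4) → 1 H
  atom 15: C, bond orders sum to 1 (valence 4) → 3 H
  atom 16: C, bond orders sum to 4 (valence 4) → 0 H
  atom 17: O, bond orders sum to 1 (valence 2) → 1 H
  atom 18: O, bond orders sum to 2 (valence 2) → 0 H
Total hydrogens: 20.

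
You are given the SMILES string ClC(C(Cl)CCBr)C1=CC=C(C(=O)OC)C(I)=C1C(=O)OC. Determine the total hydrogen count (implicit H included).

Walk through each heavy atom and fill implicit hydrogens from standard valence (C 4, N 3, O 2, S 2, halogen 1):
  atom 1: Cl (halogen, monovalent) → 0 H
  atom 2: C, bond orders sum to 3 (valence 4) → 1 H
  atom 3: C, bond orders sum to 3 (valence 4) → 1 H
  atom 4: Cl (halogen, monovalent) → 0 H
  atom 5: C, bond orders sum to 2 (valence 4) → 2 H
  atom 6: C, bond orders sum to 2 (valence 4) → 2 H
  atom 7: Br (halogen, monovalent) → 0 H
  atom 8: C, bond orders sum to 4 (valence 4) → 0 H
  atom 9: C, bond orders sum to 3 (valence 4) → 1 H
  atom 10: C, bond orders sum to 3 (valence 4) → 1 H
  atom 11: C, bond orders sum to 4 (valence 4) → 0 H
  atom 12: C, bond orders sum to 4 (valence 4) → 0 H
  atom 13: O, bond orders sum to 2 (valence 2) → 0 H
  atom 14: O, bond orders sum to 2 (valence 2) → 0 H
  atom 15: C, bond orders sum to 1 (valence 4) → 3 H
  atom 16: C, bond orders sum to 4 (valence 4) → 0 H
  atom 17: I (halogen, monovalent) → 0 H
  atom 18: C, bond orders sum to 4 (valence 4) → 0 H
  atom 19: C, bond orders sum to 4 (valence 4) → 0 H
  atom 20: O, bond orders sum to 2 (valence 2) → 0 H
  atom 21: O, bond orders sum to 2 (valence 2) → 0 H
  atom 22: C, bond orders sum to 1 (valence 4) → 3 H
Total hydrogens: 14.

14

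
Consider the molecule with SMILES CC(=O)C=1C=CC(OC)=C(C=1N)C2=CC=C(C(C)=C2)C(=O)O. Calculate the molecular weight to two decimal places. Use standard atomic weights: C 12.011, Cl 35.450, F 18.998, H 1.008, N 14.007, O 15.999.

First, the molecular formula is C17H17NO4 (counting implicit H from valence).
  C: 17 × 12.011 = 204.187
  H: 17 × 1.008 = 17.136
  N: 1 × 14.007 = 14.007
  O: 4 × 15.999 = 63.996
Sum: 17×12.011 + 17×1.008 + 1×14.007 + 4×15.999 = 299.326 → 299.33 g/mol.

299.33 g/mol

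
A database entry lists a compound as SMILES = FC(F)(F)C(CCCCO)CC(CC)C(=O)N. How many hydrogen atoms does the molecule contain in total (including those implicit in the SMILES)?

Walk through each heavy atom and fill implicit hydrogens from standard valence (C 4, N 3, O 2, S 2, halogen 1):
  atom 1: F (halogen, monovalent) → 0 H
  atom 2: C, bond orders sum to 4 (valence 4) → 0 H
  atom 3: F (halogen, monovalent) → 0 H
  atom 4: F (halogen, monovalent) → 0 H
  atom 5: C, bond orders sum to 3 (valence 4) → 1 H
  atom 6: C, bond orders sum to 2 (valence 4) → 2 H
  atom 7: C, bond orders sum to 2 (valence 4) → 2 H
  atom 8: C, bond orders sum to 2 (valence 4) → 2 H
  atom 9: C, bond orders sum to 2 (valence 4) → 2 H
  atom 10: O, bond orders sum to 1 (valence 2) → 1 H
  atom 11: C, bond orders sum to 2 (valence 4) → 2 H
  atom 12: C, bond orders sum to 3 (valence 4) → 1 H
  atom 13: C, bond orders sum to 2 (valence 4) → 2 H
  atom 14: C, bond orders sum to 1 (valence 4) → 3 H
  atom 15: C, bond orders sum to 4 (valence 4) → 0 H
  atom 16: O, bond orders sum to 2 (valence 2) → 0 H
  atom 17: N, bond orders sum to 1 (valence 3) → 2 H
Total hydrogens: 20.

20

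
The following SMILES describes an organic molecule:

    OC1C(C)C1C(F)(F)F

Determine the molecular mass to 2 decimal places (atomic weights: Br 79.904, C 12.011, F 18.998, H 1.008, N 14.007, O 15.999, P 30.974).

140.10 g/mol

First, the molecular formula is C5H7F3O (counting implicit H from valence).
  C: 5 × 12.011 = 60.055
  F: 3 × 18.998 = 56.994
  H: 7 × 1.008 = 7.056
  O: 1 × 15.999 = 15.999
Sum: 5×12.011 + 3×18.998 + 7×1.008 + 1×15.999 = 140.104 → 140.10 g/mol.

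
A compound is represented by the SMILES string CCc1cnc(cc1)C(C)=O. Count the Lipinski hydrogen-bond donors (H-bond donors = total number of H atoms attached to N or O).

Donors: find every N or O and count the H atoms it carries.
  atom 5 (N): bond orders sum to 3 → 0 H
  atom 11 (O): bond orders sum to 2 → 0 H
Lipinski HBD = 0.

0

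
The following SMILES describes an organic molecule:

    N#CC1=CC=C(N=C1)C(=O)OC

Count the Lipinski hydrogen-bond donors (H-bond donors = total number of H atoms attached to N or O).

0

Donors: find every N or O and count the H atoms it carries.
  atom 1 (N): bond orders sum to 3 → 0 H
  atom 7 (N): bond orders sum to 3 → 0 H
  atom 10 (O): bond orders sum to 2 → 0 H
  atom 11 (O): bond orders sum to 2 → 0 H
Lipinski HBD = 0.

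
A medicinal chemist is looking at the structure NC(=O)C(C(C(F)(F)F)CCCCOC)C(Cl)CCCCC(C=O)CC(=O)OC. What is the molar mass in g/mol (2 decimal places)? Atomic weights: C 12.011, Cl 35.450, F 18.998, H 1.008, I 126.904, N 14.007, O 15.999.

445.90 g/mol

First, the molecular formula is C19H31ClF3NO5 (counting implicit H from valence).
  C: 19 × 12.011 = 228.209
  Cl: 1 × 35.450 = 35.450
  F: 3 × 18.998 = 56.994
  H: 31 × 1.008 = 31.248
  N: 1 × 14.007 = 14.007
  O: 5 × 15.999 = 79.995
Sum: 19×12.011 + 1×35.450 + 3×18.998 + 31×1.008 + 1×14.007 + 5×15.999 = 445.903 → 445.90 g/mol.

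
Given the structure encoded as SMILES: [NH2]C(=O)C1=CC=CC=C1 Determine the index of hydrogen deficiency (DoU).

Molecular formula: C7H7NO.
DoU = (2C + 2 + N − H − X) / 2, where X is the halogen count and O/S are ignored.
    = (2·7 + 2 + 1 − 7 − 0) / 2 = 10 / 2 = 5.

5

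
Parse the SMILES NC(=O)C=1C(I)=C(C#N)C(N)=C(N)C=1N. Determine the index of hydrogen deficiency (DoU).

7

Molecular formula: C8H8IN5O.
DoU = (2C + 2 + N − H − X) / 2, where X is the halogen count and O/S are ignored.
    = (2·8 + 2 + 5 − 8 − 1) / 2 = 14 / 2 = 7.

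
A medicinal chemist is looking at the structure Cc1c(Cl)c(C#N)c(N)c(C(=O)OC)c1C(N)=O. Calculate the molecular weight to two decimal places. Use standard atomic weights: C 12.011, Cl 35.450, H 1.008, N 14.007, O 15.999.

267.67 g/mol

First, the molecular formula is C11H10ClN3O3 (counting implicit H from valence).
  C: 11 × 12.011 = 132.121
  Cl: 1 × 35.450 = 35.450
  H: 10 × 1.008 = 10.080
  N: 3 × 14.007 = 42.021
  O: 3 × 15.999 = 47.997
Sum: 11×12.011 + 1×35.450 + 10×1.008 + 3×14.007 + 3×15.999 = 267.669 → 267.67 g/mol.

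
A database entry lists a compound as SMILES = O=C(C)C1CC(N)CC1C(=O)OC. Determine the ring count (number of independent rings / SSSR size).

In SMILES, each pair of matching ring-closure digits denotes one ring-closing bond; the number of such bonds equals the number of independent rings.
Ring-closure bonds here: 1.

1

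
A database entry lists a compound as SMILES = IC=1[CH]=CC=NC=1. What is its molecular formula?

C5H4IN

Walk through each heavy atom and fill implicit hydrogens from standard valence (C 4, N 3, O 2, S 2, halogen 1):
  atom 1: I (halogen, monovalent) → 0 H
  atom 2: C, bond orders sum to 4 (valence 4) → 0 H
  atom 3: C with explicit H count 1
  atom 4: C, bond orders sum to 3 (valence 4) → 1 H
  atom 5: C, bond orders sum to 3 (valence 4) → 1 H
  atom 6: N, bond orders sum to 3 (valence 3) → 0 H
  atom 7: C, bond orders sum to 3 (valence 4) → 1 H
Totals → C:5, H:4, I:1, N:1.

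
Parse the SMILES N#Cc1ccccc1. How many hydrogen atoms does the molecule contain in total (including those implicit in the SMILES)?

5

Walk through each heavy atom and fill implicit hydrogens from standard valence (C 4, N 3, O 2, S 2, halogen 1); for lowercase aromatic atoms, an aromatic c carries 1 H when it has two neighbours and 0 H with three, and aromatic n carries 0 H:
  atom 1: N, bond orders sum to 3 (valence 3) → 0 H
  atom 2: C, bond orders sum to 4 (valence 4) → 0 H
  atom 3: aromatic c, 3 neighbours → 0 H
  atom 4: aromatic c, 2 neighbours → 1 H
  atom 5: aromatic c, 2 neighbours → 1 H
  atom 6: aromatic c, 2 neighbours → 1 H
  atom 7: aromatic c, 2 neighbours → 1 H
  atom 8: aromatic c, 2 neighbours → 1 H
Total hydrogens: 5.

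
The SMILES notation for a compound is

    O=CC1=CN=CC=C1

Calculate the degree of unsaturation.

Degree of unsaturation = (number of rings) + (number of π bonds).
Ring closures in the SMILES: 1.
π bonds: 4 double bonds (each 1 DoU) → 4 DoU from unsaturation.
Total DoU = 1 + 4 = 5.

5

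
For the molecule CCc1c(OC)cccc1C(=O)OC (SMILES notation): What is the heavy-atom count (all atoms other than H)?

Every atom symbol written in the SMILES (organic subset) is one heavy atom; implicit H are not written.
Heavy atoms by element → C:11, O:3.
Total: 14.

14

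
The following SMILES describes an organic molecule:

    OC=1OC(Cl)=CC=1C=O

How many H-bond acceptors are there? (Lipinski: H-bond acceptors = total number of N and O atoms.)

3

N atoms: 0; O atoms: 3.
Lipinski HBA = 0 + 3 = 3.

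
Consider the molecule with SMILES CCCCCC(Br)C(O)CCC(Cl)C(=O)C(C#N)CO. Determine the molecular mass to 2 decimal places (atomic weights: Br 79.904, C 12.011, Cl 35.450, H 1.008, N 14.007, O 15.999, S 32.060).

368.70 g/mol

First, the molecular formula is C14H23BrClNO3 (counting implicit H from valence).
  Br: 1 × 79.904 = 79.904
  C: 14 × 12.011 = 168.154
  Cl: 1 × 35.450 = 35.450
  H: 23 × 1.008 = 23.184
  N: 1 × 14.007 = 14.007
  O: 3 × 15.999 = 47.997
Sum: 1×79.904 + 14×12.011 + 1×35.450 + 23×1.008 + 1×14.007 + 3×15.999 = 368.696 → 368.70 g/mol.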